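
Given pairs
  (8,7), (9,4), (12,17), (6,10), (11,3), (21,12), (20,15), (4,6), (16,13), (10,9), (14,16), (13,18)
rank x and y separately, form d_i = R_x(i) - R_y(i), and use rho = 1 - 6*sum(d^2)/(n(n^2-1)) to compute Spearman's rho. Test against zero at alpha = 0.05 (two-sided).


Step 1: Rank x and y separately (midranks; no ties here).
rank(x): 8->3, 9->4, 12->7, 6->2, 11->6, 21->12, 20->11, 4->1, 16->10, 10->5, 14->9, 13->8
rank(y): 7->4, 4->2, 17->11, 10->6, 3->1, 12->7, 15->9, 6->3, 13->8, 9->5, 16->10, 18->12
Step 2: d_i = R_x(i) - R_y(i); compute d_i^2.
  (3-4)^2=1, (4-2)^2=4, (7-11)^2=16, (2-6)^2=16, (6-1)^2=25, (12-7)^2=25, (11-9)^2=4, (1-3)^2=4, (10-8)^2=4, (5-5)^2=0, (9-10)^2=1, (8-12)^2=16
sum(d^2) = 116.
Step 3: rho = 1 - 6*116 / (12*(12^2 - 1)) = 1 - 696/1716 = 0.594406.
Step 4: Under H0, t = rho * sqrt((n-2)/(1-rho^2)) = 2.3374 ~ t(10).
Step 5: Two-sided p-value from the t-distribution with 10 df = 0.041521.
Step 6: alpha = 0.05. reject H0.

rho = 0.5944, p = 0.041521, reject H0 at alpha = 0.05.


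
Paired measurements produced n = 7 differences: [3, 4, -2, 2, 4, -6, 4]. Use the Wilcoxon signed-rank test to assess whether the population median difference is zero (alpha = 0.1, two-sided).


Step 1: Drop any zero differences (none here) and take |d_i|.
|d| = [3, 4, 2, 2, 4, 6, 4]
Step 2: Midrank |d_i| (ties get averaged ranks).
ranks: |3|->3, |4|->5, |2|->1.5, |2|->1.5, |4|->5, |6|->7, |4|->5
Step 3: Attach original signs; sum ranks with positive sign and with negative sign.
W+ = 3 + 5 + 1.5 + 5 + 5 = 19.5
W- = 1.5 + 7 = 8.5
(Check: W+ + W- = 28 should equal n(n+1)/2 = 28.)
Step 4: Test statistic W = min(W+, W-) = 8.5.
Step 5: Ties in |d|, so use the tie-corrected normal approximation.
        E[W] = n(n+1)/4 = 7*8/4 = 14.
        Tie groups: |d|=2 (t=2), |d|=4 (t=3); sum(t^3 - t) = 30.
        Var[W] = n(n+1)(2n+1)/24 - sum(t^3-t)/48 = 840/24 - 30/48 = 34.375.
        z = (W - E[W]) / sqrt(Var[W]) = (8.5 - 14) / 5.8630 = -0.9381.
        Two-sided p = 2*Phi(z) = 0.348202.
Step 6: alpha = 0.1. fail to reject H0.

W+ = 19.5, W- = 8.5, W = min = 8.5, p = 0.348202, fail to reject H0.


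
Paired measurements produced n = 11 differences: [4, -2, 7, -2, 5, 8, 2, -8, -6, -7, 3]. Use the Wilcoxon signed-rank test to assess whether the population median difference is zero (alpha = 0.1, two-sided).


Step 1: Drop any zero differences (none here) and take |d_i|.
|d| = [4, 2, 7, 2, 5, 8, 2, 8, 6, 7, 3]
Step 2: Midrank |d_i| (ties get averaged ranks).
ranks: |4|->5, |2|->2, |7|->8.5, |2|->2, |5|->6, |8|->10.5, |2|->2, |8|->10.5, |6|->7, |7|->8.5, |3|->4
Step 3: Attach original signs; sum ranks with positive sign and with negative sign.
W+ = 5 + 8.5 + 6 + 10.5 + 2 + 4 = 36
W- = 2 + 2 + 10.5 + 7 + 8.5 = 30
(Check: W+ + W- = 66 should equal n(n+1)/2 = 66.)
Step 4: Test statistic W = min(W+, W-) = 30.
Step 5: Ties in |d|, so use the tie-corrected normal approximation.
        E[W] = n(n+1)/4 = 11*12/4 = 33.
        Tie groups: |d|=2 (t=3), |d|=7 (t=2), |d|=8 (t=2); sum(t^3 - t) = 36.
        Var[W] = n(n+1)(2n+1)/24 - sum(t^3-t)/48 = 3036/24 - 36/48 = 125.75.
        z = (W - E[W]) / sqrt(Var[W]) = (30 - 33) / 11.2138 = -0.2675.
        Two-sided p = 2*Phi(z) = 0.789064.
Step 6: alpha = 0.1. fail to reject H0.

W+ = 36, W- = 30, W = min = 30, p = 0.789064, fail to reject H0.


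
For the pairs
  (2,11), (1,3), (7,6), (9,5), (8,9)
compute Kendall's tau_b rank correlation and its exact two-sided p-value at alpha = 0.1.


Step 1: Enumerate the 10 unordered pairs (i,j) with i<j and classify each by sign(x_j-x_i) * sign(y_j-y_i).
  (1,2):dx=-1,dy=-8->C; (1,3):dx=+5,dy=-5->D; (1,4):dx=+7,dy=-6->D; (1,5):dx=+6,dy=-2->D
  (2,3):dx=+6,dy=+3->C; (2,4):dx=+8,dy=+2->C; (2,5):dx=+7,dy=+6->C; (3,4):dx=+2,dy=-1->D
  (3,5):dx=+1,dy=+3->C; (4,5):dx=-1,dy=+4->D
Step 2: C = 5, D = 5, total pairs = 10.
Step 3: tau = (C - D)/(n(n-1)/2) = (5 - 5)/10 = 0.000000.
Step 4: Exact two-sided p-value (enumerate n! = 120 permutations of y under H0): p = 1.000000.
Step 5: alpha = 0.1. fail to reject H0.

tau_b = 0.0000 (C=5, D=5), p = 1.000000, fail to reject H0.


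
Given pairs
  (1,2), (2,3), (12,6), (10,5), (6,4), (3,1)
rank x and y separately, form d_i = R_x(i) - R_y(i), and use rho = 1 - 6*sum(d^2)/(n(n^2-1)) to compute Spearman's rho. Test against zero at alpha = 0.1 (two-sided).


Step 1: Rank x and y separately (midranks; no ties here).
rank(x): 1->1, 2->2, 12->6, 10->5, 6->4, 3->3
rank(y): 2->2, 3->3, 6->6, 5->5, 4->4, 1->1
Step 2: d_i = R_x(i) - R_y(i); compute d_i^2.
  (1-2)^2=1, (2-3)^2=1, (6-6)^2=0, (5-5)^2=0, (4-4)^2=0, (3-1)^2=4
sum(d^2) = 6.
Step 3: rho = 1 - 6*6 / (6*(6^2 - 1)) = 1 - 36/210 = 0.828571.
Step 4: Under H0, t = rho * sqrt((n-2)/(1-rho^2)) = 2.9598 ~ t(4).
Step 5: Two-sided p-value from the t-distribution with 4 df = 0.041563.
Step 6: alpha = 0.1. reject H0.

rho = 0.8286, p = 0.041563, reject H0 at alpha = 0.1.


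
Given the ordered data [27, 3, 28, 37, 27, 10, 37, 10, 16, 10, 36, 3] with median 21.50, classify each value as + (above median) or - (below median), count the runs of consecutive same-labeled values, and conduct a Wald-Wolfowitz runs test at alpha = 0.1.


Step 1: Compute median = 21.50; label A = above, B = below.
Labels in order: ABAAABABBBAB  (n_A = 6, n_B = 6)
Step 2: Count runs R = 8.
Step 3: Under H0 (random ordering), E[R] = 2*n_A*n_B/(n_A+n_B) + 1 = 2*6*6/12 + 1 = 7.0000.
        Var[R] = 2*n_A*n_B*(2*n_A*n_B - n_A - n_B) / ((n_A+n_B)^2 * (n_A+n_B-1)) = 4320/1584 = 2.7273.
        SD[R] = 1.6514.
Step 4: Continuity-corrected z = (R - 0.5 - E[R]) / SD[R] = (8 - 0.5 - 7.0000) / 1.6514 = 0.3028.
Step 5: Two-sided p-value via normal approximation = 2*(1 - Phi(|z|)) = 0.762069.
Step 6: alpha = 0.1. fail to reject H0.

R = 8, z = 0.3028, p = 0.762069, fail to reject H0.


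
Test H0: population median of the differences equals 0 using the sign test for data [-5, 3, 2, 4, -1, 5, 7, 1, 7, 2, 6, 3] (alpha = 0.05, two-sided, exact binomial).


Step 1: Discard zero differences. Original n = 12; n_eff = number of nonzero differences = 12.
Nonzero differences (with sign): -5, +3, +2, +4, -1, +5, +7, +1, +7, +2, +6, +3
Step 2: Count signs: positive = 10, negative = 2.
Step 3: Under H0: P(positive) = 0.5, so the number of positives S ~ Bin(12, 0.5).
Step 4: Two-sided exact p-value = sum of Bin(12,0.5) probabilities at or below the observed probability = 0.038574.
Step 5: alpha = 0.05. reject H0.

n_eff = 12, pos = 10, neg = 2, p = 0.038574, reject H0.


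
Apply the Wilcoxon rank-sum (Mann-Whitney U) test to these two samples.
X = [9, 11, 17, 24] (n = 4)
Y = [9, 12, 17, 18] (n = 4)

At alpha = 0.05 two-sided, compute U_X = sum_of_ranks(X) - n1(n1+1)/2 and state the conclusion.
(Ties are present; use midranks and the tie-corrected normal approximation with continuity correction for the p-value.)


Step 1: Combine and sort all 8 observations; assign midranks.
sorted (value, group): (9,X), (9,Y), (11,X), (12,Y), (17,X), (17,Y), (18,Y), (24,X)
ranks: 9->1.5, 9->1.5, 11->3, 12->4, 17->5.5, 17->5.5, 18->7, 24->8
Step 2: Rank sum for X: R1 = 1.5 + 3 + 5.5 + 8 = 18.
Step 3: U_X = R1 - n1(n1+1)/2 = 18 - 4*5/2 = 18 - 10 = 8.
       U_Y = n1*n2 - U_X = 16 - 8 = 8.
Step 4: Ties are present, so use the tie-corrected normal approximation (with continuity correction) for the p-value.
Step 5: p-value = 1.000000; compare to alpha = 0.05. fail to reject H0.

U_X = 8, p = 1.000000, fail to reject H0 at alpha = 0.05.


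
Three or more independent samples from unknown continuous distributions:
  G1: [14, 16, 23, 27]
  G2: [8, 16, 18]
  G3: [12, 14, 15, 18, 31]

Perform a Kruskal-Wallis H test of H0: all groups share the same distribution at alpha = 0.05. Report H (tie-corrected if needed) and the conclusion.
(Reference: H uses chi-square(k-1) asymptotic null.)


Step 1: Combine all N = 12 observations and assign midranks.
sorted (value, group, rank): (8,G2,1), (12,G3,2), (14,G1,3.5), (14,G3,3.5), (15,G3,5), (16,G1,6.5), (16,G2,6.5), (18,G2,8.5), (18,G3,8.5), (23,G1,10), (27,G1,11), (31,G3,12)
Step 2: Sum ranks within each group.
R_1 = 31 (n_1 = 4)
R_2 = 16 (n_2 = 3)
R_3 = 31 (n_3 = 5)
Step 3: H = 12/(N(N+1)) * sum(R_i^2/n_i) - 3(N+1)
     = 12/(12*13) * (31^2/4 + 16^2/3 + 31^2/5) - 3*13
     = 0.076923 * 517.783 - 39
     = 0.829487.
Step 4: Ties present; correction factor C = 1 - 18/(12^3 - 12) = 0.989510. Corrected H = 0.829487 / 0.989510 = 0.838280.
Step 5: Under H0, H ~ chi^2(2); p-value = 0.657612.
Step 6: alpha = 0.05. fail to reject H0.

H = 0.8383, df = 2, p = 0.657612, fail to reject H0.


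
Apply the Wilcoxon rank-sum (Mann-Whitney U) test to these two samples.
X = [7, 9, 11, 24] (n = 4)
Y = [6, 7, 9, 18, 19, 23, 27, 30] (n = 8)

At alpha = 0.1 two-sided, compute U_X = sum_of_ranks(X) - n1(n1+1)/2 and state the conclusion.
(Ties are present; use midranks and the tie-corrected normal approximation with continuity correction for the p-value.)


Step 1: Combine and sort all 12 observations; assign midranks.
sorted (value, group): (6,Y), (7,X), (7,Y), (9,X), (9,Y), (11,X), (18,Y), (19,Y), (23,Y), (24,X), (27,Y), (30,Y)
ranks: 6->1, 7->2.5, 7->2.5, 9->4.5, 9->4.5, 11->6, 18->7, 19->8, 23->9, 24->10, 27->11, 30->12
Step 2: Rank sum for X: R1 = 2.5 + 4.5 + 6 + 10 = 23.
Step 3: U_X = R1 - n1(n1+1)/2 = 23 - 4*5/2 = 23 - 10 = 13.
       U_Y = n1*n2 - U_X = 32 - 13 = 19.
Step 4: Ties are present, so use the tie-corrected normal approximation (with continuity correction) for the p-value.
Step 5: p-value = 0.670038; compare to alpha = 0.1. fail to reject H0.

U_X = 13, p = 0.670038, fail to reject H0 at alpha = 0.1.


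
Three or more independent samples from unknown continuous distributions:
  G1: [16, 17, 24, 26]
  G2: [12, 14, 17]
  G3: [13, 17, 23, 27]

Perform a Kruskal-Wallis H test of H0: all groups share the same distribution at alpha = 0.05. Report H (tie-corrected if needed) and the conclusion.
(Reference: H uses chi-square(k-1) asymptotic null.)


Step 1: Combine all N = 11 observations and assign midranks.
sorted (value, group, rank): (12,G2,1), (13,G3,2), (14,G2,3), (16,G1,4), (17,G1,6), (17,G2,6), (17,G3,6), (23,G3,8), (24,G1,9), (26,G1,10), (27,G3,11)
Step 2: Sum ranks within each group.
R_1 = 29 (n_1 = 4)
R_2 = 10 (n_2 = 3)
R_3 = 27 (n_3 = 4)
Step 3: H = 12/(N(N+1)) * sum(R_i^2/n_i) - 3(N+1)
     = 12/(11*12) * (29^2/4 + 10^2/3 + 27^2/4) - 3*12
     = 0.090909 * 425.833 - 36
     = 2.712121.
Step 4: Ties present; correction factor C = 1 - 24/(11^3 - 11) = 0.981818. Corrected H = 2.712121 / 0.981818 = 2.762346.
Step 5: Under H0, H ~ chi^2(2); p-value = 0.251284.
Step 6: alpha = 0.05. fail to reject H0.

H = 2.7623, df = 2, p = 0.251284, fail to reject H0.


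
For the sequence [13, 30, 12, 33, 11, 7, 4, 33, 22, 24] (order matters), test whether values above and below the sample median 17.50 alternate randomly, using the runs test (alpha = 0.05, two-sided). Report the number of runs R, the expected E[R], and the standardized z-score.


Step 1: Compute median = 17.50; label A = above, B = below.
Labels in order: BABABBBAAA  (n_A = 5, n_B = 5)
Step 2: Count runs R = 6.
Step 3: Under H0 (random ordering), E[R] = 2*n_A*n_B/(n_A+n_B) + 1 = 2*5*5/10 + 1 = 6.0000.
        Var[R] = 2*n_A*n_B*(2*n_A*n_B - n_A - n_B) / ((n_A+n_B)^2 * (n_A+n_B-1)) = 2000/900 = 2.2222.
        SD[R] = 1.4907.
Step 4: R = E[R], so z = 0 with no continuity correction.
Step 5: Two-sided p-value via normal approximation = 2*(1 - Phi(|z|)) = 1.000000.
Step 6: alpha = 0.05. fail to reject H0.

R = 6, z = 0.0000, p = 1.000000, fail to reject H0.


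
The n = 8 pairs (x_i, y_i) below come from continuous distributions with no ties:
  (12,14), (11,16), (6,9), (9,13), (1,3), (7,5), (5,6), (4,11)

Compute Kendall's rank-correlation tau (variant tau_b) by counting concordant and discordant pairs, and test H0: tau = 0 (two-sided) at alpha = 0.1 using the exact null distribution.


Step 1: Enumerate the 28 unordered pairs (i,j) with i<j and classify each by sign(x_j-x_i) * sign(y_j-y_i).
  (1,2):dx=-1,dy=+2->D; (1,3):dx=-6,dy=-5->C; (1,4):dx=-3,dy=-1->C; (1,5):dx=-11,dy=-11->C
  (1,6):dx=-5,dy=-9->C; (1,7):dx=-7,dy=-8->C; (1,8):dx=-8,dy=-3->C; (2,3):dx=-5,dy=-7->C
  (2,4):dx=-2,dy=-3->C; (2,5):dx=-10,dy=-13->C; (2,6):dx=-4,dy=-11->C; (2,7):dx=-6,dy=-10->C
  (2,8):dx=-7,dy=-5->C; (3,4):dx=+3,dy=+4->C; (3,5):dx=-5,dy=-6->C; (3,6):dx=+1,dy=-4->D
  (3,7):dx=-1,dy=-3->C; (3,8):dx=-2,dy=+2->D; (4,5):dx=-8,dy=-10->C; (4,6):dx=-2,dy=-8->C
  (4,7):dx=-4,dy=-7->C; (4,8):dx=-5,dy=-2->C; (5,6):dx=+6,dy=+2->C; (5,7):dx=+4,dy=+3->C
  (5,8):dx=+3,dy=+8->C; (6,7):dx=-2,dy=+1->D; (6,8):dx=-3,dy=+6->D; (7,8):dx=-1,dy=+5->D
Step 2: C = 22, D = 6, total pairs = 28.
Step 3: tau = (C - D)/(n(n-1)/2) = (22 - 6)/28 = 0.571429.
Step 4: Exact two-sided p-value (enumerate n! = 40320 permutations of y under H0): p = 0.061012.
Step 5: alpha = 0.1. reject H0.

tau_b = 0.5714 (C=22, D=6), p = 0.061012, reject H0.


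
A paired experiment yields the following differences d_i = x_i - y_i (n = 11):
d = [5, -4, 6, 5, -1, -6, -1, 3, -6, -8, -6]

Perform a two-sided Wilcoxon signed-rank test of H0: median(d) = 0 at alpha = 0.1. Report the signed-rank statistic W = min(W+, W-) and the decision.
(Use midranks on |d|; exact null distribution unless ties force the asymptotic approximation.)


Step 1: Drop any zero differences (none here) and take |d_i|.
|d| = [5, 4, 6, 5, 1, 6, 1, 3, 6, 8, 6]
Step 2: Midrank |d_i| (ties get averaged ranks).
ranks: |5|->5.5, |4|->4, |6|->8.5, |5|->5.5, |1|->1.5, |6|->8.5, |1|->1.5, |3|->3, |6|->8.5, |8|->11, |6|->8.5
Step 3: Attach original signs; sum ranks with positive sign and with negative sign.
W+ = 5.5 + 8.5 + 5.5 + 3 = 22.5
W- = 4 + 1.5 + 8.5 + 1.5 + 8.5 + 11 + 8.5 = 43.5
(Check: W+ + W- = 66 should equal n(n+1)/2 = 66.)
Step 4: Test statistic W = min(W+, W-) = 22.5.
Step 5: Ties in |d|, so use the tie-corrected normal approximation.
        E[W] = n(n+1)/4 = 11*12/4 = 33.
        Tie groups: |d|=1 (t=2), |d|=5 (t=2), |d|=6 (t=4); sum(t^3 - t) = 72.
        Var[W] = n(n+1)(2n+1)/24 - sum(t^3-t)/48 = 3036/24 - 72/48 = 125.
        z = (W - E[W]) / sqrt(Var[W]) = (22.5 - 33) / 11.1803 = -0.9391.
        Two-sided p = 2*Phi(z) = 0.347654.
Step 6: alpha = 0.1. fail to reject H0.

W+ = 22.5, W- = 43.5, W = min = 22.5, p = 0.347654, fail to reject H0.


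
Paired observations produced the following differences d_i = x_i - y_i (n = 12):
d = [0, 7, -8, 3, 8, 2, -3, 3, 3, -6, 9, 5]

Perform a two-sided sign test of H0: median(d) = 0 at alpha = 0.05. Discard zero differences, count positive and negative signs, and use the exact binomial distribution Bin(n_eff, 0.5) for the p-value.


Step 1: Discard zero differences. Original n = 12; n_eff = number of nonzero differences = 11.
Nonzero differences (with sign): +7, -8, +3, +8, +2, -3, +3, +3, -6, +9, +5
Step 2: Count signs: positive = 8, negative = 3.
Step 3: Under H0: P(positive) = 0.5, so the number of positives S ~ Bin(11, 0.5).
Step 4: Two-sided exact p-value = sum of Bin(11,0.5) probabilities at or below the observed probability = 0.226562.
Step 5: alpha = 0.05. fail to reject H0.

n_eff = 11, pos = 8, neg = 3, p = 0.226562, fail to reject H0.


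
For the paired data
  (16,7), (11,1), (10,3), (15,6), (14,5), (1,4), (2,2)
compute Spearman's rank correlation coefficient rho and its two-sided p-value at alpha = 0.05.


Step 1: Rank x and y separately (midranks; no ties here).
rank(x): 16->7, 11->4, 10->3, 15->6, 14->5, 1->1, 2->2
rank(y): 7->7, 1->1, 3->3, 6->6, 5->5, 4->4, 2->2
Step 2: d_i = R_x(i) - R_y(i); compute d_i^2.
  (7-7)^2=0, (4-1)^2=9, (3-3)^2=0, (6-6)^2=0, (5-5)^2=0, (1-4)^2=9, (2-2)^2=0
sum(d^2) = 18.
Step 3: rho = 1 - 6*18 / (7*(7^2 - 1)) = 1 - 108/336 = 0.678571.
Step 4: Under H0, t = rho * sqrt((n-2)/(1-rho^2)) = 2.0657 ~ t(5).
Step 5: Two-sided p-value from the t-distribution with 5 df = 0.093750.
Step 6: alpha = 0.05. fail to reject H0.

rho = 0.6786, p = 0.093750, fail to reject H0 at alpha = 0.05.


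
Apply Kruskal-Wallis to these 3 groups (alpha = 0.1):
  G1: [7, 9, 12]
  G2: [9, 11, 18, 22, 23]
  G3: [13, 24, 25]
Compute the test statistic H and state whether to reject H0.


Step 1: Combine all N = 11 observations and assign midranks.
sorted (value, group, rank): (7,G1,1), (9,G1,2.5), (9,G2,2.5), (11,G2,4), (12,G1,5), (13,G3,6), (18,G2,7), (22,G2,8), (23,G2,9), (24,G3,10), (25,G3,11)
Step 2: Sum ranks within each group.
R_1 = 8.5 (n_1 = 3)
R_2 = 30.5 (n_2 = 5)
R_3 = 27 (n_3 = 3)
Step 3: H = 12/(N(N+1)) * sum(R_i^2/n_i) - 3(N+1)
     = 12/(11*12) * (8.5^2/3 + 30.5^2/5 + 27^2/3) - 3*12
     = 0.090909 * 453.133 - 36
     = 5.193939.
Step 4: Ties present; correction factor C = 1 - 6/(11^3 - 11) = 0.995455. Corrected H = 5.193939 / 0.995455 = 5.217656.
Step 5: Under H0, H ~ chi^2(2); p-value = 0.073621.
Step 6: alpha = 0.1. reject H0.

H = 5.2177, df = 2, p = 0.073621, reject H0.


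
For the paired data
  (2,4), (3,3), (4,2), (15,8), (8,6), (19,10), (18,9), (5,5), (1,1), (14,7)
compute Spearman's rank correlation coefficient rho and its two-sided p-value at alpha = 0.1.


Step 1: Rank x and y separately (midranks; no ties here).
rank(x): 2->2, 3->3, 4->4, 15->8, 8->6, 19->10, 18->9, 5->5, 1->1, 14->7
rank(y): 4->4, 3->3, 2->2, 8->8, 6->6, 10->10, 9->9, 5->5, 1->1, 7->7
Step 2: d_i = R_x(i) - R_y(i); compute d_i^2.
  (2-4)^2=4, (3-3)^2=0, (4-2)^2=4, (8-8)^2=0, (6-6)^2=0, (10-10)^2=0, (9-9)^2=0, (5-5)^2=0, (1-1)^2=0, (7-7)^2=0
sum(d^2) = 8.
Step 3: rho = 1 - 6*8 / (10*(10^2 - 1)) = 1 - 48/990 = 0.951515.
Step 4: Under H0, t = rho * sqrt((n-2)/(1-rho^2)) = 8.7493 ~ t(8).
Step 5: Two-sided p-value from the t-distribution with 8 df = 0.000023.
Step 6: alpha = 0.1. reject H0.

rho = 0.9515, p = 0.000023, reject H0 at alpha = 0.1.


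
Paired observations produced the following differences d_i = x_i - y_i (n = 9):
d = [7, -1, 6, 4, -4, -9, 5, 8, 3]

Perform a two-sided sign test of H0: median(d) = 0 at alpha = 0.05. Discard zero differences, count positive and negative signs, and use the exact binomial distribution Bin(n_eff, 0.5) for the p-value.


Step 1: Discard zero differences. Original n = 9; n_eff = number of nonzero differences = 9.
Nonzero differences (with sign): +7, -1, +6, +4, -4, -9, +5, +8, +3
Step 2: Count signs: positive = 6, negative = 3.
Step 3: Under H0: P(positive) = 0.5, so the number of positives S ~ Bin(9, 0.5).
Step 4: Two-sided exact p-value = sum of Bin(9,0.5) probabilities at or below the observed probability = 0.507812.
Step 5: alpha = 0.05. fail to reject H0.

n_eff = 9, pos = 6, neg = 3, p = 0.507812, fail to reject H0.


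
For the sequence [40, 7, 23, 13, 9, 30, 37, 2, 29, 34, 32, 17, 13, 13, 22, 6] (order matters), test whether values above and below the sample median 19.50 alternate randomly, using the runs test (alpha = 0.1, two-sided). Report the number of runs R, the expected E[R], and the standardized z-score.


Step 1: Compute median = 19.50; label A = above, B = below.
Labels in order: ABABBAABAAABBBAB  (n_A = 8, n_B = 8)
Step 2: Count runs R = 10.
Step 3: Under H0 (random ordering), E[R] = 2*n_A*n_B/(n_A+n_B) + 1 = 2*8*8/16 + 1 = 9.0000.
        Var[R] = 2*n_A*n_B*(2*n_A*n_B - n_A - n_B) / ((n_A+n_B)^2 * (n_A+n_B-1)) = 14336/3840 = 3.7333.
        SD[R] = 1.9322.
Step 4: Continuity-corrected z = (R - 0.5 - E[R]) / SD[R] = (10 - 0.5 - 9.0000) / 1.9322 = 0.2588.
Step 5: Two-sided p-value via normal approximation = 2*(1 - Phi(|z|)) = 0.795809.
Step 6: alpha = 0.1. fail to reject H0.

R = 10, z = 0.2588, p = 0.795809, fail to reject H0.


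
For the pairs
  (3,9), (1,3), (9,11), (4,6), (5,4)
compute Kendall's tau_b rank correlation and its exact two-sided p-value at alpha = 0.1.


Step 1: Enumerate the 10 unordered pairs (i,j) with i<j and classify each by sign(x_j-x_i) * sign(y_j-y_i).
  (1,2):dx=-2,dy=-6->C; (1,3):dx=+6,dy=+2->C; (1,4):dx=+1,dy=-3->D; (1,5):dx=+2,dy=-5->D
  (2,3):dx=+8,dy=+8->C; (2,4):dx=+3,dy=+3->C; (2,5):dx=+4,dy=+1->C; (3,4):dx=-5,dy=-5->C
  (3,5):dx=-4,dy=-7->C; (4,5):dx=+1,dy=-2->D
Step 2: C = 7, D = 3, total pairs = 10.
Step 3: tau = (C - D)/(n(n-1)/2) = (7 - 3)/10 = 0.400000.
Step 4: Exact two-sided p-value (enumerate n! = 120 permutations of y under H0): p = 0.483333.
Step 5: alpha = 0.1. fail to reject H0.

tau_b = 0.4000 (C=7, D=3), p = 0.483333, fail to reject H0.


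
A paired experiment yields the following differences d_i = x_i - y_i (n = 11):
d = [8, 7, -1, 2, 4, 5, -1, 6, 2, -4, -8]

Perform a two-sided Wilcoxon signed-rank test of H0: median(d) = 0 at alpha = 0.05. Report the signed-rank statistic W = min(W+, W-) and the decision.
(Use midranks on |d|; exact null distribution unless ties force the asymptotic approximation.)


Step 1: Drop any zero differences (none here) and take |d_i|.
|d| = [8, 7, 1, 2, 4, 5, 1, 6, 2, 4, 8]
Step 2: Midrank |d_i| (ties get averaged ranks).
ranks: |8|->10.5, |7|->9, |1|->1.5, |2|->3.5, |4|->5.5, |5|->7, |1|->1.5, |6|->8, |2|->3.5, |4|->5.5, |8|->10.5
Step 3: Attach original signs; sum ranks with positive sign and with negative sign.
W+ = 10.5 + 9 + 3.5 + 5.5 + 7 + 8 + 3.5 = 47
W- = 1.5 + 1.5 + 5.5 + 10.5 = 19
(Check: W+ + W- = 66 should equal n(n+1)/2 = 66.)
Step 4: Test statistic W = min(W+, W-) = 19.
Step 5: Ties in |d|, so use the tie-corrected normal approximation.
        E[W] = n(n+1)/4 = 11*12/4 = 33.
        Tie groups: |d|=1 (t=2), |d|=2 (t=2), |d|=4 (t=2), |d|=8 (t=2); sum(t^3 - t) = 24.
        Var[W] = n(n+1)(2n+1)/24 - sum(t^3-t)/48 = 3036/24 - 24/48 = 126.
        z = (W - E[W]) / sqrt(Var[W]) = (19 - 33) / 11.2250 = -1.2472.
        Two-sided p = 2*Phi(z) = 0.212317.
Step 6: alpha = 0.05. fail to reject H0.

W+ = 47, W- = 19, W = min = 19, p = 0.212317, fail to reject H0.


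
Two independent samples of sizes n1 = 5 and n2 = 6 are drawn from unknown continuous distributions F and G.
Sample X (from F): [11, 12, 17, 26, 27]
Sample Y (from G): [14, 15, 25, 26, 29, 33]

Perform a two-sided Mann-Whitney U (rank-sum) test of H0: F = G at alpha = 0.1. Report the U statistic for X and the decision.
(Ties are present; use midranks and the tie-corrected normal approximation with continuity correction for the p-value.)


Step 1: Combine and sort all 11 observations; assign midranks.
sorted (value, group): (11,X), (12,X), (14,Y), (15,Y), (17,X), (25,Y), (26,X), (26,Y), (27,X), (29,Y), (33,Y)
ranks: 11->1, 12->2, 14->3, 15->4, 17->5, 25->6, 26->7.5, 26->7.5, 27->9, 29->10, 33->11
Step 2: Rank sum for X: R1 = 1 + 2 + 5 + 7.5 + 9 = 24.5.
Step 3: U_X = R1 - n1(n1+1)/2 = 24.5 - 5*6/2 = 24.5 - 15 = 9.5.
       U_Y = n1*n2 - U_X = 30 - 9.5 = 20.5.
Step 4: Ties are present, so use the tie-corrected normal approximation (with continuity correction) for the p-value.
Step 5: p-value = 0.360216; compare to alpha = 0.1. fail to reject H0.

U_X = 9.5, p = 0.360216, fail to reject H0 at alpha = 0.1.


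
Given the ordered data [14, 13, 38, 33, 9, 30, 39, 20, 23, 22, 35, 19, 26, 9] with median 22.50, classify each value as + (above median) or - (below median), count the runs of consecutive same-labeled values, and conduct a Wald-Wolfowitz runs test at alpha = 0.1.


Step 1: Compute median = 22.50; label A = above, B = below.
Labels in order: BBAABAABABABAB  (n_A = 7, n_B = 7)
Step 2: Count runs R = 11.
Step 3: Under H0 (random ordering), E[R] = 2*n_A*n_B/(n_A+n_B) + 1 = 2*7*7/14 + 1 = 8.0000.
        Var[R] = 2*n_A*n_B*(2*n_A*n_B - n_A - n_B) / ((n_A+n_B)^2 * (n_A+n_B-1)) = 8232/2548 = 3.2308.
        SD[R] = 1.7974.
Step 4: Continuity-corrected z = (R - 0.5 - E[R]) / SD[R] = (11 - 0.5 - 8.0000) / 1.7974 = 1.3909.
Step 5: Two-sided p-value via normal approximation = 2*(1 - Phi(|z|)) = 0.164264.
Step 6: alpha = 0.1. fail to reject H0.

R = 11, z = 1.3909, p = 0.164264, fail to reject H0.


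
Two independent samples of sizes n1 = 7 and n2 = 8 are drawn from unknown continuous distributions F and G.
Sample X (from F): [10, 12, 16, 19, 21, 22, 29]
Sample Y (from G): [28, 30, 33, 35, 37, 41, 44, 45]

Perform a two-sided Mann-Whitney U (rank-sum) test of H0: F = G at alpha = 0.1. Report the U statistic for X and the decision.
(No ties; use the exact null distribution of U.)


Step 1: Combine and sort all 15 observations; assign midranks.
sorted (value, group): (10,X), (12,X), (16,X), (19,X), (21,X), (22,X), (28,Y), (29,X), (30,Y), (33,Y), (35,Y), (37,Y), (41,Y), (44,Y), (45,Y)
ranks: 10->1, 12->2, 16->3, 19->4, 21->5, 22->6, 28->7, 29->8, 30->9, 33->10, 35->11, 37->12, 41->13, 44->14, 45->15
Step 2: Rank sum for X: R1 = 1 + 2 + 3 + 4 + 5 + 6 + 8 = 29.
Step 3: U_X = R1 - n1(n1+1)/2 = 29 - 7*8/2 = 29 - 28 = 1.
       U_Y = n1*n2 - U_X = 56 - 1 = 55.
Step 4: No ties, so the exact null distribution of U (based on enumerating the C(15,7) = 6435 equally likely rank assignments) gives the two-sided p-value.
Step 5: p-value = 0.000622; compare to alpha = 0.1. reject H0.

U_X = 1, p = 0.000622, reject H0 at alpha = 0.1.


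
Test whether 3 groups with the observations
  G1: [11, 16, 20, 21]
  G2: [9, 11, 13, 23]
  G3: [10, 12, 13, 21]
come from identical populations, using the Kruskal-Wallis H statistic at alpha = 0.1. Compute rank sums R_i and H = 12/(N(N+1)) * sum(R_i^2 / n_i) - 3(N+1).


Step 1: Combine all N = 12 observations and assign midranks.
sorted (value, group, rank): (9,G2,1), (10,G3,2), (11,G1,3.5), (11,G2,3.5), (12,G3,5), (13,G2,6.5), (13,G3,6.5), (16,G1,8), (20,G1,9), (21,G1,10.5), (21,G3,10.5), (23,G2,12)
Step 2: Sum ranks within each group.
R_1 = 31 (n_1 = 4)
R_2 = 23 (n_2 = 4)
R_3 = 24 (n_3 = 4)
Step 3: H = 12/(N(N+1)) * sum(R_i^2/n_i) - 3(N+1)
     = 12/(12*13) * (31^2/4 + 23^2/4 + 24^2/4) - 3*13
     = 0.076923 * 516.5 - 39
     = 0.730769.
Step 4: Ties present; correction factor C = 1 - 18/(12^3 - 12) = 0.989510. Corrected H = 0.730769 / 0.989510 = 0.738516.
Step 5: Under H0, H ~ chi^2(2); p-value = 0.691247.
Step 6: alpha = 0.1. fail to reject H0.

H = 0.7385, df = 2, p = 0.691247, fail to reject H0.


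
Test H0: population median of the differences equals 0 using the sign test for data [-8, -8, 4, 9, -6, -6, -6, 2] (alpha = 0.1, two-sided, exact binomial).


Step 1: Discard zero differences. Original n = 8; n_eff = number of nonzero differences = 8.
Nonzero differences (with sign): -8, -8, +4, +9, -6, -6, -6, +2
Step 2: Count signs: positive = 3, negative = 5.
Step 3: Under H0: P(positive) = 0.5, so the number of positives S ~ Bin(8, 0.5).
Step 4: Two-sided exact p-value = sum of Bin(8,0.5) probabilities at or below the observed probability = 0.726562.
Step 5: alpha = 0.1. fail to reject H0.

n_eff = 8, pos = 3, neg = 5, p = 0.726562, fail to reject H0.


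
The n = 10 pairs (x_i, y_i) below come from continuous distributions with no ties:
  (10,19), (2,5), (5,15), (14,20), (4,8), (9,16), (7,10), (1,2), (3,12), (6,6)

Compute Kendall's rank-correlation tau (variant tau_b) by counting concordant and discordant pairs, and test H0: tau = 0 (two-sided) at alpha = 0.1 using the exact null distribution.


Step 1: Enumerate the 45 unordered pairs (i,j) with i<j and classify each by sign(x_j-x_i) * sign(y_j-y_i).
  (1,2):dx=-8,dy=-14->C; (1,3):dx=-5,dy=-4->C; (1,4):dx=+4,dy=+1->C; (1,5):dx=-6,dy=-11->C
  (1,6):dx=-1,dy=-3->C; (1,7):dx=-3,dy=-9->C; (1,8):dx=-9,dy=-17->C; (1,9):dx=-7,dy=-7->C
  (1,10):dx=-4,dy=-13->C; (2,3):dx=+3,dy=+10->C; (2,4):dx=+12,dy=+15->C; (2,5):dx=+2,dy=+3->C
  (2,6):dx=+7,dy=+11->C; (2,7):dx=+5,dy=+5->C; (2,8):dx=-1,dy=-3->C; (2,9):dx=+1,dy=+7->C
  (2,10):dx=+4,dy=+1->C; (3,4):dx=+9,dy=+5->C; (3,5):dx=-1,dy=-7->C; (3,6):dx=+4,dy=+1->C
  (3,7):dx=+2,dy=-5->D; (3,8):dx=-4,dy=-13->C; (3,9):dx=-2,dy=-3->C; (3,10):dx=+1,dy=-9->D
  (4,5):dx=-10,dy=-12->C; (4,6):dx=-5,dy=-4->C; (4,7):dx=-7,dy=-10->C; (4,8):dx=-13,dy=-18->C
  (4,9):dx=-11,dy=-8->C; (4,10):dx=-8,dy=-14->C; (5,6):dx=+5,dy=+8->C; (5,7):dx=+3,dy=+2->C
  (5,8):dx=-3,dy=-6->C; (5,9):dx=-1,dy=+4->D; (5,10):dx=+2,dy=-2->D; (6,7):dx=-2,dy=-6->C
  (6,8):dx=-8,dy=-14->C; (6,9):dx=-6,dy=-4->C; (6,10):dx=-3,dy=-10->C; (7,8):dx=-6,dy=-8->C
  (7,9):dx=-4,dy=+2->D; (7,10):dx=-1,dy=-4->C; (8,9):dx=+2,dy=+10->C; (8,10):dx=+5,dy=+4->C
  (9,10):dx=+3,dy=-6->D
Step 2: C = 39, D = 6, total pairs = 45.
Step 3: tau = (C - D)/(n(n-1)/2) = (39 - 6)/45 = 0.733333.
Step 4: Exact two-sided p-value (enumerate n! = 3628800 permutations of y under H0): p = 0.002213.
Step 5: alpha = 0.1. reject H0.

tau_b = 0.7333 (C=39, D=6), p = 0.002213, reject H0.


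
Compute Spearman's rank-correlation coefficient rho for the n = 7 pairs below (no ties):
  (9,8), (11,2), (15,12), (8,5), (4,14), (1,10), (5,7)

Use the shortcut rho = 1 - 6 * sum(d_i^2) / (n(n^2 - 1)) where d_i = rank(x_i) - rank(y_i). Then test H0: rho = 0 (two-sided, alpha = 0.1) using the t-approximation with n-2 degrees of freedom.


Step 1: Rank x and y separately (midranks; no ties here).
rank(x): 9->5, 11->6, 15->7, 8->4, 4->2, 1->1, 5->3
rank(y): 8->4, 2->1, 12->6, 5->2, 14->7, 10->5, 7->3
Step 2: d_i = R_x(i) - R_y(i); compute d_i^2.
  (5-4)^2=1, (6-1)^2=25, (7-6)^2=1, (4-2)^2=4, (2-7)^2=25, (1-5)^2=16, (3-3)^2=0
sum(d^2) = 72.
Step 3: rho = 1 - 6*72 / (7*(7^2 - 1)) = 1 - 432/336 = -0.285714.
Step 4: Under H0, t = rho * sqrt((n-2)/(1-rho^2)) = -0.6667 ~ t(5).
Step 5: Two-sided p-value from the t-distribution with 5 df = 0.534509.
Step 6: alpha = 0.1. fail to reject H0.

rho = -0.2857, p = 0.534509, fail to reject H0 at alpha = 0.1.


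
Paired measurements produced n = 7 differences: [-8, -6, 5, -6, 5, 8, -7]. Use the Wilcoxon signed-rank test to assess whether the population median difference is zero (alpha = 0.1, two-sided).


Step 1: Drop any zero differences (none here) and take |d_i|.
|d| = [8, 6, 5, 6, 5, 8, 7]
Step 2: Midrank |d_i| (ties get averaged ranks).
ranks: |8|->6.5, |6|->3.5, |5|->1.5, |6|->3.5, |5|->1.5, |8|->6.5, |7|->5
Step 3: Attach original signs; sum ranks with positive sign and with negative sign.
W+ = 1.5 + 1.5 + 6.5 = 9.5
W- = 6.5 + 3.5 + 3.5 + 5 = 18.5
(Check: W+ + W- = 28 should equal n(n+1)/2 = 28.)
Step 4: Test statistic W = min(W+, W-) = 9.5.
Step 5: Ties in |d|, so use the tie-corrected normal approximation.
        E[W] = n(n+1)/4 = 7*8/4 = 14.
        Tie groups: |d|=5 (t=2), |d|=6 (t=2), |d|=8 (t=2); sum(t^3 - t) = 18.
        Var[W] = n(n+1)(2n+1)/24 - sum(t^3-t)/48 = 840/24 - 18/48 = 34.625.
        z = (W - E[W]) / sqrt(Var[W]) = (9.5 - 14) / 5.8843 = -0.7647.
        Two-sided p = 2*Phi(z) = 0.444422.
Step 6: alpha = 0.1. fail to reject H0.

W+ = 9.5, W- = 18.5, W = min = 9.5, p = 0.444422, fail to reject H0.


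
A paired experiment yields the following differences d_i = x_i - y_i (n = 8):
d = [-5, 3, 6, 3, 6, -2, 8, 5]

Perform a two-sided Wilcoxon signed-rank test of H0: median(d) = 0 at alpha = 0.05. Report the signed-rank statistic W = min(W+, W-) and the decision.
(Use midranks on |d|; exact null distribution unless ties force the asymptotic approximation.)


Step 1: Drop any zero differences (none here) and take |d_i|.
|d| = [5, 3, 6, 3, 6, 2, 8, 5]
Step 2: Midrank |d_i| (ties get averaged ranks).
ranks: |5|->4.5, |3|->2.5, |6|->6.5, |3|->2.5, |6|->6.5, |2|->1, |8|->8, |5|->4.5
Step 3: Attach original signs; sum ranks with positive sign and with negative sign.
W+ = 2.5 + 6.5 + 2.5 + 6.5 + 8 + 4.5 = 30.5
W- = 4.5 + 1 = 5.5
(Check: W+ + W- = 36 should equal n(n+1)/2 = 36.)
Step 4: Test statistic W = min(W+, W-) = 5.5.
Step 5: Ties in |d|, so use the tie-corrected normal approximation.
        E[W] = n(n+1)/4 = 8*9/4 = 18.
        Tie groups: |d|=3 (t=2), |d|=5 (t=2), |d|=6 (t=2); sum(t^3 - t) = 18.
        Var[W] = n(n+1)(2n+1)/24 - sum(t^3-t)/48 = 1224/24 - 18/48 = 50.625.
        z = (W - E[W]) / sqrt(Var[W]) = (5.5 - 18) / 7.1151 = -1.7568.
        Two-sided p = 2*Phi(z) = 0.078948.
Step 6: alpha = 0.05. fail to reject H0.

W+ = 30.5, W- = 5.5, W = min = 5.5, p = 0.078948, fail to reject H0.


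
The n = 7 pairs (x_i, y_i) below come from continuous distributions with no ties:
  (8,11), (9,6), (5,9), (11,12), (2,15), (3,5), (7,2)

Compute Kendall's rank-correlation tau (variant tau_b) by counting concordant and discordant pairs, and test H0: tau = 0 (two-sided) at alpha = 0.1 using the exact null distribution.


Step 1: Enumerate the 21 unordered pairs (i,j) with i<j and classify each by sign(x_j-x_i) * sign(y_j-y_i).
  (1,2):dx=+1,dy=-5->D; (1,3):dx=-3,dy=-2->C; (1,4):dx=+3,dy=+1->C; (1,5):dx=-6,dy=+4->D
  (1,6):dx=-5,dy=-6->C; (1,7):dx=-1,dy=-9->C; (2,3):dx=-4,dy=+3->D; (2,4):dx=+2,dy=+6->C
  (2,5):dx=-7,dy=+9->D; (2,6):dx=-6,dy=-1->C; (2,7):dx=-2,dy=-4->C; (3,4):dx=+6,dy=+3->C
  (3,5):dx=-3,dy=+6->D; (3,6):dx=-2,dy=-4->C; (3,7):dx=+2,dy=-7->D; (4,5):dx=-9,dy=+3->D
  (4,6):dx=-8,dy=-7->C; (4,7):dx=-4,dy=-10->C; (5,6):dx=+1,dy=-10->D; (5,7):dx=+5,dy=-13->D
  (6,7):dx=+4,dy=-3->D
Step 2: C = 11, D = 10, total pairs = 21.
Step 3: tau = (C - D)/(n(n-1)/2) = (11 - 10)/21 = 0.047619.
Step 4: Exact two-sided p-value (enumerate n! = 5040 permutations of y under H0): p = 1.000000.
Step 5: alpha = 0.1. fail to reject H0.

tau_b = 0.0476 (C=11, D=10), p = 1.000000, fail to reject H0.


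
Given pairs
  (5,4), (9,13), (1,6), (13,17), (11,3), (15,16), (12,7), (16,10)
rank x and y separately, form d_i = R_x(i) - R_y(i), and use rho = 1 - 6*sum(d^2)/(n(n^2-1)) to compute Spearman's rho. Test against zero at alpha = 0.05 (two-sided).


Step 1: Rank x and y separately (midranks; no ties here).
rank(x): 5->2, 9->3, 1->1, 13->6, 11->4, 15->7, 12->5, 16->8
rank(y): 4->2, 13->6, 6->3, 17->8, 3->1, 16->7, 7->4, 10->5
Step 2: d_i = R_x(i) - R_y(i); compute d_i^2.
  (2-2)^2=0, (3-6)^2=9, (1-3)^2=4, (6-8)^2=4, (4-1)^2=9, (7-7)^2=0, (5-4)^2=1, (8-5)^2=9
sum(d^2) = 36.
Step 3: rho = 1 - 6*36 / (8*(8^2 - 1)) = 1 - 216/504 = 0.571429.
Step 4: Under H0, t = rho * sqrt((n-2)/(1-rho^2)) = 1.7056 ~ t(6).
Step 5: Two-sided p-value from the t-distribution with 6 df = 0.138960.
Step 6: alpha = 0.05. fail to reject H0.

rho = 0.5714, p = 0.138960, fail to reject H0 at alpha = 0.05.


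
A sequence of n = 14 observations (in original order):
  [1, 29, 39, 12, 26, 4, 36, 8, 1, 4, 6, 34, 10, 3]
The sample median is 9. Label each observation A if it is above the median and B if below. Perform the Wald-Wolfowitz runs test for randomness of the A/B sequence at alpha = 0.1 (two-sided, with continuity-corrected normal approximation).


Step 1: Compute median = 9; label A = above, B = below.
Labels in order: BAAAABABBBBAAB  (n_A = 7, n_B = 7)
Step 2: Count runs R = 7.
Step 3: Under H0 (random ordering), E[R] = 2*n_A*n_B/(n_A+n_B) + 1 = 2*7*7/14 + 1 = 8.0000.
        Var[R] = 2*n_A*n_B*(2*n_A*n_B - n_A - n_B) / ((n_A+n_B)^2 * (n_A+n_B-1)) = 8232/2548 = 3.2308.
        SD[R] = 1.7974.
Step 4: Continuity-corrected z = (R + 0.5 - E[R]) / SD[R] = (7 + 0.5 - 8.0000) / 1.7974 = -0.2782.
Step 5: Two-sided p-value via normal approximation = 2*(1 - Phi(|z|)) = 0.780879.
Step 6: alpha = 0.1. fail to reject H0.

R = 7, z = -0.2782, p = 0.780879, fail to reject H0.


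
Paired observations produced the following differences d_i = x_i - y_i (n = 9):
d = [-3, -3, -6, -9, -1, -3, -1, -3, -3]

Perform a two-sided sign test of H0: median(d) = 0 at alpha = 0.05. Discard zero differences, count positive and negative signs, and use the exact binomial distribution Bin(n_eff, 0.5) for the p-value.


Step 1: Discard zero differences. Original n = 9; n_eff = number of nonzero differences = 9.
Nonzero differences (with sign): -3, -3, -6, -9, -1, -3, -1, -3, -3
Step 2: Count signs: positive = 0, negative = 9.
Step 3: Under H0: P(positive) = 0.5, so the number of positives S ~ Bin(9, 0.5).
Step 4: Two-sided exact p-value = sum of Bin(9,0.5) probabilities at or below the observed probability = 0.003906.
Step 5: alpha = 0.05. reject H0.

n_eff = 9, pos = 0, neg = 9, p = 0.003906, reject H0.


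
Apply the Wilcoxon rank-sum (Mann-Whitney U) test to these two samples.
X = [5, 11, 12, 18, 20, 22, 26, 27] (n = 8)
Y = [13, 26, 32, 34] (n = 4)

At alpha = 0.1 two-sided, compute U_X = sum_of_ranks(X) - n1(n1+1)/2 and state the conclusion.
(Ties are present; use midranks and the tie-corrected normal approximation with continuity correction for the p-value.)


Step 1: Combine and sort all 12 observations; assign midranks.
sorted (value, group): (5,X), (11,X), (12,X), (13,Y), (18,X), (20,X), (22,X), (26,X), (26,Y), (27,X), (32,Y), (34,Y)
ranks: 5->1, 11->2, 12->3, 13->4, 18->5, 20->6, 22->7, 26->8.5, 26->8.5, 27->10, 32->11, 34->12
Step 2: Rank sum for X: R1 = 1 + 2 + 3 + 5 + 6 + 7 + 8.5 + 10 = 42.5.
Step 3: U_X = R1 - n1(n1+1)/2 = 42.5 - 8*9/2 = 42.5 - 36 = 6.5.
       U_Y = n1*n2 - U_X = 32 - 6.5 = 25.5.
Step 4: Ties are present, so use the tie-corrected normal approximation (with continuity correction) for the p-value.
Step 5: p-value = 0.125707; compare to alpha = 0.1. fail to reject H0.

U_X = 6.5, p = 0.125707, fail to reject H0 at alpha = 0.1.


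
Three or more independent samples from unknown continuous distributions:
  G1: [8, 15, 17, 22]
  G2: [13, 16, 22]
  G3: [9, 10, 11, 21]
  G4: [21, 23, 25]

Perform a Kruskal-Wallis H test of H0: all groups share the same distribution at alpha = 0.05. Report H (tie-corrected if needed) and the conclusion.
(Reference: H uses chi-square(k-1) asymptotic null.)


Step 1: Combine all N = 14 observations and assign midranks.
sorted (value, group, rank): (8,G1,1), (9,G3,2), (10,G3,3), (11,G3,4), (13,G2,5), (15,G1,6), (16,G2,7), (17,G1,8), (21,G3,9.5), (21,G4,9.5), (22,G1,11.5), (22,G2,11.5), (23,G4,13), (25,G4,14)
Step 2: Sum ranks within each group.
R_1 = 26.5 (n_1 = 4)
R_2 = 23.5 (n_2 = 3)
R_3 = 18.5 (n_3 = 4)
R_4 = 36.5 (n_4 = 3)
Step 3: H = 12/(N(N+1)) * sum(R_i^2/n_i) - 3(N+1)
     = 12/(14*15) * (26.5^2/4 + 23.5^2/3 + 18.5^2/4 + 36.5^2/3) - 3*15
     = 0.057143 * 889.292 - 45
     = 5.816667.
Step 4: Ties present; correction factor C = 1 - 12/(14^3 - 14) = 0.995604. Corrected H = 5.816667 / 0.995604 = 5.842347.
Step 5: Under H0, H ~ chi^2(3); p-value = 0.119537.
Step 6: alpha = 0.05. fail to reject H0.

H = 5.8423, df = 3, p = 0.119537, fail to reject H0.


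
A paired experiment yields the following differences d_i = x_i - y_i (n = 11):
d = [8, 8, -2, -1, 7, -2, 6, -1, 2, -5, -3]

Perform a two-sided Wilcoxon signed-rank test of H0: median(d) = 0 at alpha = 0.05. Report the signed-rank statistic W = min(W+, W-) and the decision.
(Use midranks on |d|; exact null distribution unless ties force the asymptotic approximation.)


Step 1: Drop any zero differences (none here) and take |d_i|.
|d| = [8, 8, 2, 1, 7, 2, 6, 1, 2, 5, 3]
Step 2: Midrank |d_i| (ties get averaged ranks).
ranks: |8|->10.5, |8|->10.5, |2|->4, |1|->1.5, |7|->9, |2|->4, |6|->8, |1|->1.5, |2|->4, |5|->7, |3|->6
Step 3: Attach original signs; sum ranks with positive sign and with negative sign.
W+ = 10.5 + 10.5 + 9 + 8 + 4 = 42
W- = 4 + 1.5 + 4 + 1.5 + 7 + 6 = 24
(Check: W+ + W- = 66 should equal n(n+1)/2 = 66.)
Step 4: Test statistic W = min(W+, W-) = 24.
Step 5: Ties in |d|, so use the tie-corrected normal approximation.
        E[W] = n(n+1)/4 = 11*12/4 = 33.
        Tie groups: |d|=1 (t=2), |d|=2 (t=3), |d|=8 (t=2); sum(t^3 - t) = 36.
        Var[W] = n(n+1)(2n+1)/24 - sum(t^3-t)/48 = 3036/24 - 36/48 = 125.75.
        z = (W - E[W]) / sqrt(Var[W]) = (24 - 33) / 11.2138 = -0.8026.
        Two-sided p = 2*Phi(z) = 0.422217.
Step 6: alpha = 0.05. fail to reject H0.

W+ = 42, W- = 24, W = min = 24, p = 0.422217, fail to reject H0.


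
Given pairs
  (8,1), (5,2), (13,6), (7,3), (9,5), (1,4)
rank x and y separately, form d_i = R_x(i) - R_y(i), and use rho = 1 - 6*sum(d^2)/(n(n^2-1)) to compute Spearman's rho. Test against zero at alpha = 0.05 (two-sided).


Step 1: Rank x and y separately (midranks; no ties here).
rank(x): 8->4, 5->2, 13->6, 7->3, 9->5, 1->1
rank(y): 1->1, 2->2, 6->6, 3->3, 5->5, 4->4
Step 2: d_i = R_x(i) - R_y(i); compute d_i^2.
  (4-1)^2=9, (2-2)^2=0, (6-6)^2=0, (3-3)^2=0, (5-5)^2=0, (1-4)^2=9
sum(d^2) = 18.
Step 3: rho = 1 - 6*18 / (6*(6^2 - 1)) = 1 - 108/210 = 0.485714.
Step 4: Under H0, t = rho * sqrt((n-2)/(1-rho^2)) = 1.1113 ~ t(4).
Step 5: Two-sided p-value from the t-distribution with 4 df = 0.328723.
Step 6: alpha = 0.05. fail to reject H0.

rho = 0.4857, p = 0.328723, fail to reject H0 at alpha = 0.05.


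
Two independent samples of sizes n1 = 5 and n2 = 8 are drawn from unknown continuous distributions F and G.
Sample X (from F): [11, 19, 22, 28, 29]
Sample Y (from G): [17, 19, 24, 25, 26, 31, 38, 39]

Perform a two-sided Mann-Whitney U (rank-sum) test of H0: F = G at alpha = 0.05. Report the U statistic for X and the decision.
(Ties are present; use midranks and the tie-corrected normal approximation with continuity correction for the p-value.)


Step 1: Combine and sort all 13 observations; assign midranks.
sorted (value, group): (11,X), (17,Y), (19,X), (19,Y), (22,X), (24,Y), (25,Y), (26,Y), (28,X), (29,X), (31,Y), (38,Y), (39,Y)
ranks: 11->1, 17->2, 19->3.5, 19->3.5, 22->5, 24->6, 25->7, 26->8, 28->9, 29->10, 31->11, 38->12, 39->13
Step 2: Rank sum for X: R1 = 1 + 3.5 + 5 + 9 + 10 = 28.5.
Step 3: U_X = R1 - n1(n1+1)/2 = 28.5 - 5*6/2 = 28.5 - 15 = 13.5.
       U_Y = n1*n2 - U_X = 40 - 13.5 = 26.5.
Step 4: Ties are present, so use the tie-corrected normal approximation (with continuity correction) for the p-value.
Step 5: p-value = 0.379120; compare to alpha = 0.05. fail to reject H0.

U_X = 13.5, p = 0.379120, fail to reject H0 at alpha = 0.05.
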